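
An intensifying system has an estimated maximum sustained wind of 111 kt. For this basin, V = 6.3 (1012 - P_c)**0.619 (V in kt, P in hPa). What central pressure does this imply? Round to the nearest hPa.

ΔP = (V / 6.3)^(1/0.619) = (111/6.3)^1.616.
111/6.3 = 17.619; 17.619^1.616 ≈ 103.01 hPa.
P_c = 1012 − 103.01 = 908.99 ≈ 909 hPa.

909 hPa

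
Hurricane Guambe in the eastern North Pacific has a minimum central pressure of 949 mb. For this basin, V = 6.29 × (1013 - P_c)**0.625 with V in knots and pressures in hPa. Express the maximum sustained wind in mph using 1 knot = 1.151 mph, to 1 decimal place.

ΔP = 1013 − 949 = 64 mb.
V ≈ 6.29 × 64^0.625 = 6.29 × 13.454 ≈ 84.628 kt.
84.628 × 1.151 ≈ 97.41 mph → 97.4 mph.

97.4 mph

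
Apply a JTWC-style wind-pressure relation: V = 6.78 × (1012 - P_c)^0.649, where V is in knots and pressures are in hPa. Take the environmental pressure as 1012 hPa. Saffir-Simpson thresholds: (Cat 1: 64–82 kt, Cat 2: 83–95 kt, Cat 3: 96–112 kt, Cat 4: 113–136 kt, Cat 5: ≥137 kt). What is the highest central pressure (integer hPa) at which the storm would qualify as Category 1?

980 hPa

Category 1 begins at V = 64 kt.
Required ΔP = (64/6.78)^(1/0.649) = 9.440^1.541 ≈ 31.79 hPa.
P_c ≤ 1012 − 31.79 = 980.21, so the highest integer P_c is 980 hPa.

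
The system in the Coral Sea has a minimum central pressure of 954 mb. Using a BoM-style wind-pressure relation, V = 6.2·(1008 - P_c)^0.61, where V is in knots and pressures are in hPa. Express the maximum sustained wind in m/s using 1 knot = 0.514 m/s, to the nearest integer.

36 m/s

ΔP = 1008 − 954 = 54 mb.
V ≈ 6.2 × 54^0.61 = 6.2 × 11.396 ≈ 70.656 kt.
70.656 × 0.514 ≈ 36.32 m/s → 36 m/s.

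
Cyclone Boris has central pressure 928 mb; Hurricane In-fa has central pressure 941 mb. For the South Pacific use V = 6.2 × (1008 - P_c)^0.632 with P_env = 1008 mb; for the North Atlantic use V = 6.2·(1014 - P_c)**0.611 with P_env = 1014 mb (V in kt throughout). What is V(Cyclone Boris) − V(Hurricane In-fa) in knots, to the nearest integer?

Cyclone Boris: ΔP = 80; V ≈ 6.2 × 80^0.632 ≈ 98.89 kt.
Hurricane In-fa: ΔP = 73; V ≈ 6.2 × 73^0.611 ≈ 85.29 kt.
Difference ≈ 98.89 − 85.29 = 13.60 → 14 kt.

14 kt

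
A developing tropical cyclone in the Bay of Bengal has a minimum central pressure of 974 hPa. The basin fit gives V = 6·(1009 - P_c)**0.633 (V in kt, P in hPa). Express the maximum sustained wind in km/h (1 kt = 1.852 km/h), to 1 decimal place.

ΔP = 1009 − 974 = 35 hPa.
V ≈ 6 × 35^0.633 = 6 × 9.493 ≈ 56.957 kt.
56.957 × 1.852 ≈ 105.48 km/h → 105.5 km/h.

105.5 km/h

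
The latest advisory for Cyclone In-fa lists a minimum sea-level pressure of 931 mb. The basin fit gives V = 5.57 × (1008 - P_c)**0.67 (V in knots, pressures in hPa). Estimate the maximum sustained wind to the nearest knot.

102 kt

ΔP = 1008 − 931 = 77 mb.
77^0.67 ≈ 18.363.
V ≈ 5.57 × 18.363 ≈ 102.3 kt.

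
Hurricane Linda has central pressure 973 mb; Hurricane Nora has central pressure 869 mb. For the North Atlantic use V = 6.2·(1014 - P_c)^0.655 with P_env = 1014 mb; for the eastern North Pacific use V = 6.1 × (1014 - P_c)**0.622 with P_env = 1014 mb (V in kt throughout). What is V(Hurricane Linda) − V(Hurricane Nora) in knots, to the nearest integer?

Hurricane Linda: ΔP = 41; V ≈ 6.2 × 41^0.655 ≈ 70.59 kt.
Hurricane Nora: ΔP = 145; V ≈ 6.1 × 145^0.622 ≈ 134.80 kt.
Difference ≈ 70.59 − 134.80 = -64.21 → -64 kt.

-64 kt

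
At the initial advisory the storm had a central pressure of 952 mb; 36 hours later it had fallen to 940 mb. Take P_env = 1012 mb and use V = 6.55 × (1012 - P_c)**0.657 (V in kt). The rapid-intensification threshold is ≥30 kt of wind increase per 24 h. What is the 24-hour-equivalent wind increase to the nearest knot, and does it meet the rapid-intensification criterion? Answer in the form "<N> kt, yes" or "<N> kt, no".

8 kt, no

V₁: ΔP = 60, V ≈ 6.55 × 60^0.657 ≈ 96.49 kt.
V₂: ΔP = 72, V ≈ 6.55 × 72^0.657 ≈ 108.77 kt.
ΔV over 36 h = 12.28 kt → 24 h equivalent = 12.28 × 24/36 ≈ 8.19 kt.
8 kt < 30 kt ⇒ not rapid intensification.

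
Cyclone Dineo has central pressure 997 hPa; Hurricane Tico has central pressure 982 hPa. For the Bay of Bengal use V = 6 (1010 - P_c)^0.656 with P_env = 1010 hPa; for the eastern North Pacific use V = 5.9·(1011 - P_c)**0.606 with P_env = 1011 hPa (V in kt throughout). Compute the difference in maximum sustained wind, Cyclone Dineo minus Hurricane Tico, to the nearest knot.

-13 kt

Cyclone Dineo: ΔP = 13; V ≈ 6 × 13^0.656 ≈ 32.28 kt.
Hurricane Tico: ΔP = 29; V ≈ 5.9 × 29^0.606 ≈ 45.40 kt.
Difference ≈ 32.28 − 45.40 = -13.12 → -13 kt.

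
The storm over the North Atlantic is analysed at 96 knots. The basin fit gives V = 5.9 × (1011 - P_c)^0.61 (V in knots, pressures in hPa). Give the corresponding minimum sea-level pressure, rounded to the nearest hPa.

914 hPa

ΔP = (V / 5.9)^(1/0.61) = (96/5.9)^1.639.
96/5.9 = 16.271; 16.271^1.639 ≈ 96.81 hPa.
P_c = 1011 − 96.81 = 914.19 ≈ 914 hPa.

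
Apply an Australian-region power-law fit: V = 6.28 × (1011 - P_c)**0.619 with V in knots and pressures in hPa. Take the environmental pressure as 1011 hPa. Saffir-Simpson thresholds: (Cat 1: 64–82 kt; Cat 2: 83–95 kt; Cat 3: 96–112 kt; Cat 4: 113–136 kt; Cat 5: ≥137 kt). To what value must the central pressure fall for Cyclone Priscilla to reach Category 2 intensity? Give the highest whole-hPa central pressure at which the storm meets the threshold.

Category 2 begins at V = 83 kt.
Required ΔP = (83/6.28)^(1/0.619) = 13.217^1.616 ≈ 64.74 hPa.
P_c ≤ 1011 − 64.74 = 946.26, so the highest integer P_c is 946 hPa.

946 hPa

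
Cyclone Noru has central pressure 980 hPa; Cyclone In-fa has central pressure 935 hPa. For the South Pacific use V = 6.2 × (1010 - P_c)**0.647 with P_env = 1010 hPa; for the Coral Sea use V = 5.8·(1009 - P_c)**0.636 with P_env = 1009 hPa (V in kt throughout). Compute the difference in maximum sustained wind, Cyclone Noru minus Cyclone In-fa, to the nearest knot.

Cyclone Noru: ΔP = 30; V ≈ 6.2 × 30^0.647 ≈ 55.99 kt.
Cyclone In-fa: ΔP = 74; V ≈ 5.8 × 74^0.636 ≈ 89.59 kt.
Difference ≈ 55.99 − 89.59 = -33.60 → -34 kt.

-34 kt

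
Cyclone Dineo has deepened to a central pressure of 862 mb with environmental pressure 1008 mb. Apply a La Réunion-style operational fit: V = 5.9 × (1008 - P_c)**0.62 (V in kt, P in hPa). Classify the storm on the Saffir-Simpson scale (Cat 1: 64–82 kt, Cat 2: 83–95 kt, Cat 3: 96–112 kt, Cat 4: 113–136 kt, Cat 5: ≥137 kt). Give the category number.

ΔP = 1008 − 862 = 146 mb.
V ≈ 5.9 × 146^0.62 = 5.9 × 21.97 ≈ 130 kt.
130 kt falls in the Category 4 band.

4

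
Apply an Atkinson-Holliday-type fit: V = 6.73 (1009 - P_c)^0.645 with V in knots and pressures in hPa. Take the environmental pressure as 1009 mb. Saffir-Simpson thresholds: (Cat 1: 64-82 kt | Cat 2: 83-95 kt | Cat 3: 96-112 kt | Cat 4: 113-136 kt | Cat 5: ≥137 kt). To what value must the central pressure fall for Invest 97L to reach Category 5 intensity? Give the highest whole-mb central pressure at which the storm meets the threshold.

Category 5 begins at V = 137 kt.
Required ΔP = (137/6.73)^(1/0.645) = 20.357^1.550 ≈ 106.91 mb.
P_c ≤ 1009 − 106.91 = 902.09, so the highest integer P_c is 902 mb.

902 mb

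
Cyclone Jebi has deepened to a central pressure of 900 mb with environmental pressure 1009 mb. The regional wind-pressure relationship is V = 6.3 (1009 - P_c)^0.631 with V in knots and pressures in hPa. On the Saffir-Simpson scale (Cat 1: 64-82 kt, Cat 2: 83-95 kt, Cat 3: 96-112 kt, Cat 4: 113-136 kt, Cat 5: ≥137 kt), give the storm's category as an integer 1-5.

ΔP = 1009 − 900 = 109 mb.
V ≈ 6.3 × 109^0.631 = 6.3 × 19.30 ≈ 122 kt.
122 kt falls in the Category 4 band.

4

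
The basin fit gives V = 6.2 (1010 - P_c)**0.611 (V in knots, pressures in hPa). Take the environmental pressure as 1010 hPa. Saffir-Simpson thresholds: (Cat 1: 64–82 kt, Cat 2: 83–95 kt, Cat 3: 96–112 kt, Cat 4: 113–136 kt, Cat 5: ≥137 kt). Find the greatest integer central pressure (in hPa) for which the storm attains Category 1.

Category 1 begins at V = 64 kt.
Required ΔP = (64/6.2)^(1/0.611) = 10.323^1.637 ≈ 45.63 hPa.
P_c ≤ 1010 − 45.63 = 964.37, so the highest integer P_c is 964 hPa.

964 hPa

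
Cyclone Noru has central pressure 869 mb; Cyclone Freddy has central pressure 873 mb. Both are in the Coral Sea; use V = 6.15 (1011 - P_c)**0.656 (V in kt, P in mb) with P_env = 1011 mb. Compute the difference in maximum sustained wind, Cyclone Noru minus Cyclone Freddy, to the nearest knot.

3 kt

Cyclone Noru: ΔP = 142; V ≈ 6.15 × 142^0.656 ≈ 158.77 kt.
Cyclone Freddy: ΔP = 138; V ≈ 6.15 × 138^0.656 ≈ 155.82 kt.
Difference ≈ 158.77 − 155.82 = 2.95 → 3 kt.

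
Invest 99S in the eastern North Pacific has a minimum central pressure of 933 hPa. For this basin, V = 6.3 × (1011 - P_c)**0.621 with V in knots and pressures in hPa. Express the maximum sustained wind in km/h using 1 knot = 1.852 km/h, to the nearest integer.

ΔP = 1011 − 933 = 78 hPa.
V ≈ 6.3 × 78^0.621 = 6.3 × 14.962 ≈ 94.261 kt.
94.261 × 1.852 ≈ 174.57 km/h → 175 km/h.

175 km/h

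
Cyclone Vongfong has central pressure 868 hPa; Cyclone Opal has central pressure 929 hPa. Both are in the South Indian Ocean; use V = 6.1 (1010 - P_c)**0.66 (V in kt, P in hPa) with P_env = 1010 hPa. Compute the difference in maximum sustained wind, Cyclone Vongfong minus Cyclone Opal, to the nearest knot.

50 kt

Cyclone Vongfong: ΔP = 142; V ≈ 6.1 × 142^0.66 ≈ 160.63 kt.
Cyclone Opal: ΔP = 81; V ≈ 6.1 × 81^0.66 ≈ 110.90 kt.
Difference ≈ 160.63 − 110.90 = 49.73 → 50 kt.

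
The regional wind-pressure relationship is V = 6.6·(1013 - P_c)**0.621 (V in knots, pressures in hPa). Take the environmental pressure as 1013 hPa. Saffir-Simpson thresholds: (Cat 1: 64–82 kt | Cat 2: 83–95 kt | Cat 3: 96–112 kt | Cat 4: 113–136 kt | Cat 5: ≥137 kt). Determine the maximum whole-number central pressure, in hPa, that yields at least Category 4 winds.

Category 4 begins at V = 113 kt.
Required ΔP = (113/6.6)^(1/0.621) = 17.121^1.610 ≈ 96.91 hPa.
P_c ≤ 1013 − 96.91 = 916.09, so the highest integer P_c is 916 hPa.

916 hPa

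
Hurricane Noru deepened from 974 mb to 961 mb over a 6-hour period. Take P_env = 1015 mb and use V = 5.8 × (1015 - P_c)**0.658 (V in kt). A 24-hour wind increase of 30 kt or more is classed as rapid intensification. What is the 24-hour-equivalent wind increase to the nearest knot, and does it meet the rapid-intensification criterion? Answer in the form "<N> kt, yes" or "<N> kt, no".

53 kt, yes

V₁: ΔP = 41, V ≈ 5.8 × 41^0.658 ≈ 66.78 kt.
V₂: ΔP = 54, V ≈ 5.8 × 54^0.658 ≈ 80.05 kt.
ΔV over 6 h = 13.27 kt → 24 h equivalent = 13.27 × 24/6 ≈ 53.08 kt.
53 kt ≥ 30 kt ⇒ rapid intensification.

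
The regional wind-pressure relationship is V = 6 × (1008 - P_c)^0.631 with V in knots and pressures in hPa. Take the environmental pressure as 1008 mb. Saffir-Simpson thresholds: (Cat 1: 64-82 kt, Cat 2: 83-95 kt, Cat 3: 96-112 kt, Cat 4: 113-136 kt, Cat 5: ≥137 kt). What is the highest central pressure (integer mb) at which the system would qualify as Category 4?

903 mb

Category 4 begins at V = 113 kt.
Required ΔP = (113/6)^(1/0.631) = 18.833^1.585 ≈ 104.83 mb.
P_c ≤ 1008 − 104.83 = 903.17, so the highest integer P_c is 903 mb.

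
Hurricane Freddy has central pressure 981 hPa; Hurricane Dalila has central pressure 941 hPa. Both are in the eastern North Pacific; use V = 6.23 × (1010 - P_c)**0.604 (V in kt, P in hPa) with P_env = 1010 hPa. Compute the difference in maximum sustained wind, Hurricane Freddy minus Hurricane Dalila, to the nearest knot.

Hurricane Freddy: ΔP = 29; V ≈ 6.23 × 29^0.604 ≈ 47.62 kt.
Hurricane Dalila: ΔP = 69; V ≈ 6.23 × 69^0.604 ≈ 80.38 kt.
Difference ≈ 47.62 − 80.38 = -32.76 → -33 kt.

-33 kt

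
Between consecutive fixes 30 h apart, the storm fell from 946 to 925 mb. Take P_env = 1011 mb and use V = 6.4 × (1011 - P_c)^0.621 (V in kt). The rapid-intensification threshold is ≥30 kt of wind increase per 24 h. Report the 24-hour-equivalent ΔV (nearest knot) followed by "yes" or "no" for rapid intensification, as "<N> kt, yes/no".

13 kt, no

V₁: ΔP = 65, V ≈ 6.4 × 65^0.621 ≈ 85.51 kt.
V₂: ΔP = 86, V ≈ 6.4 × 86^0.621 ≈ 101.74 kt.
ΔV over 30 h = 16.23 kt → 24 h equivalent = 16.23 × 24/30 ≈ 12.98 kt.
13 kt < 30 kt ⇒ not rapid intensification.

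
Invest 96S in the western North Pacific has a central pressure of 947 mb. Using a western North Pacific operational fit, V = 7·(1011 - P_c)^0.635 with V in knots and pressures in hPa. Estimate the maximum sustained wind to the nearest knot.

ΔP = 1011 − 947 = 64 mb.
64^0.635 ≈ 14.026.
V ≈ 7 × 14.026 ≈ 98.2 kt.

98 kt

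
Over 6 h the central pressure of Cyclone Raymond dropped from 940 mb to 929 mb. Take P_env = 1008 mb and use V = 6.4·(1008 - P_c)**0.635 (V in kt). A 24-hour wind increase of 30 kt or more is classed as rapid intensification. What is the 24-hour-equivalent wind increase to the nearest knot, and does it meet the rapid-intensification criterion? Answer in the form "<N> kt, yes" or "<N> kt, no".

V₁: ΔP = 68, V ≈ 6.4 × 68^0.635 ≈ 93.29 kt.
V₂: ΔP = 79, V ≈ 6.4 × 79^0.635 ≈ 102.61 kt.
ΔV over 6 h = 9.32 kt → 24 h equivalent = 9.32 × 24/6 ≈ 37.28 kt.
37 kt ≥ 30 kt ⇒ rapid intensification.

37 kt, yes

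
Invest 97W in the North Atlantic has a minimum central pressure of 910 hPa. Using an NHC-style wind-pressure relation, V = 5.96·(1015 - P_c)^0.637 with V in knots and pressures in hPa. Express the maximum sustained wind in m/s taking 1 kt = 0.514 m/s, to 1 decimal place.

ΔP = 1015 − 910 = 105 hPa.
V ≈ 5.96 × 105^0.637 = 5.96 × 19.386 ≈ 115.543 kt.
115.543 × 0.514 ≈ 59.39 m/s → 59.4 m/s.

59.4 m/s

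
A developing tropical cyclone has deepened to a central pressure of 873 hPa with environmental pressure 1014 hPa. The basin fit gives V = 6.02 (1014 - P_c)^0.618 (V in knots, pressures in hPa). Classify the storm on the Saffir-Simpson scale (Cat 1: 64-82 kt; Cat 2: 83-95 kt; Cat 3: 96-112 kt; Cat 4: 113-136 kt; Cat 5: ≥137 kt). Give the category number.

4

ΔP = 1014 − 873 = 141 hPa.
V ≈ 6.02 × 141^0.618 = 6.02 × 21.29 ≈ 128 kt.
128 kt falls in the Category 4 band.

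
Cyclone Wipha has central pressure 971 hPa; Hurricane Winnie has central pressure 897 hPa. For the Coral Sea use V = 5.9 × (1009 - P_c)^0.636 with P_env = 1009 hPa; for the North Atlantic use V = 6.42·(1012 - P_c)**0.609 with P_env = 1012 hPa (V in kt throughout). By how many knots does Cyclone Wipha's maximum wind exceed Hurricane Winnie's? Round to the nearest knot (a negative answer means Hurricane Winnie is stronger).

-56 kt

Cyclone Wipha: ΔP = 38; V ≈ 5.9 × 38^0.636 ≈ 59.65 kt.
Hurricane Winnie: ΔP = 115; V ≈ 6.42 × 115^0.609 ≈ 115.48 kt.
Difference ≈ 59.65 − 115.48 = -55.83 → -56 kt.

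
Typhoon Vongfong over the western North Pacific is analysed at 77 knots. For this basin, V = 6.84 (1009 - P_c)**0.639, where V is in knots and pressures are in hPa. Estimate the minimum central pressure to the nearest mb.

ΔP = (V / 6.84)^(1/0.639) = (77/6.84)^1.565.
77/6.84 = 11.257; 11.257^1.565 ≈ 44.20 mb.
P_c = 1009 − 44.20 = 964.80 ≈ 965 mb.

965 mb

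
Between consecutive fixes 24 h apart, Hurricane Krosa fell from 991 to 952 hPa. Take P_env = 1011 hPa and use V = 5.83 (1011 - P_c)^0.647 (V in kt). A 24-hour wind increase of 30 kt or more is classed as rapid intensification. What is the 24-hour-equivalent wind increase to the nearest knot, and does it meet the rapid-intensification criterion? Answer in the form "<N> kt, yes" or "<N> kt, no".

V₁: ΔP = 20, V ≈ 5.83 × 20^0.647 ≈ 40.50 kt.
V₂: ΔP = 59, V ≈ 5.83 × 59^0.647 ≈ 81.55 kt.
ΔV over 24 h = 41.05 kt → 24 h equivalent = 41.05 × 24/24 ≈ 41.05 kt.
41 kt ≥ 30 kt ⇒ rapid intensification.

41 kt, yes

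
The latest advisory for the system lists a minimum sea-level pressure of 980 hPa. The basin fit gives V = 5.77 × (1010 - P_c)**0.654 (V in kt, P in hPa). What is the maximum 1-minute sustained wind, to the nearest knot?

53 kt

ΔP = 1010 − 980 = 30 hPa.
30^0.654 ≈ 9.248.
V ≈ 5.77 × 9.248 ≈ 53.4 kt.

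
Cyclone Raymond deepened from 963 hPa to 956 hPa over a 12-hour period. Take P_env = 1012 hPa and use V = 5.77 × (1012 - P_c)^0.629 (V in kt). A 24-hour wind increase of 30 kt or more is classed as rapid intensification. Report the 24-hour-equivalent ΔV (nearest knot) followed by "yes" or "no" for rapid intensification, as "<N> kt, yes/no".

12 kt, no

V₁: ΔP = 49, V ≈ 5.77 × 49^0.629 ≈ 66.73 kt.
V₂: ΔP = 56, V ≈ 5.77 × 56^0.629 ≈ 72.57 kt.
ΔV over 12 h = 5.84 kt → 24 h equivalent = 5.84 × 24/12 ≈ 11.68 kt.
12 kt < 30 kt ⇒ not rapid intensification.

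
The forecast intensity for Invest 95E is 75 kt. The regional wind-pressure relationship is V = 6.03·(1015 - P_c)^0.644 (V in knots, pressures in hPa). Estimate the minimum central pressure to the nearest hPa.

965 hPa

ΔP = (V / 6.03)^(1/0.644) = (75/6.03)^1.553.
75/6.03 = 12.438; 12.438^1.553 ≈ 50.11 hPa.
P_c = 1015 − 50.11 = 964.89 ≈ 965 hPa.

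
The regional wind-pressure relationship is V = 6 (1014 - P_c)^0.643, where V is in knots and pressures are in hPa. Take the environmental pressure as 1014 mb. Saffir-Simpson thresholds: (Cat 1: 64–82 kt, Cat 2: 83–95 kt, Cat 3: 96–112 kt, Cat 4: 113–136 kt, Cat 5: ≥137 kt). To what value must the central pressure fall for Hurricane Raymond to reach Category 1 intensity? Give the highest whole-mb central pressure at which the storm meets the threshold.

Category 1 begins at V = 64 kt.
Required ΔP = (64/6)^(1/0.643) = 10.667^1.555 ≈ 39.70 mb.
P_c ≤ 1014 − 39.70 = 974.30, so the highest integer P_c is 974 mb.

974 mb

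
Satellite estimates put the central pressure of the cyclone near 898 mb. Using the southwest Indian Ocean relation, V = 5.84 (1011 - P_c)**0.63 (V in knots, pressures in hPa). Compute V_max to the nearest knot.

115 kt

ΔP = 1011 − 898 = 113 mb.
113^0.63 ≈ 19.653.
V ≈ 5.84 × 19.653 ≈ 114.8 kt.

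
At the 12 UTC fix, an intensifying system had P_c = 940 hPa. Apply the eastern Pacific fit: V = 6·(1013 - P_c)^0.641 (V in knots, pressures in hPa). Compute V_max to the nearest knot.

94 kt

ΔP = 1013 − 940 = 73 hPa.
73^0.641 ≈ 15.646.
V ≈ 6 × 15.646 ≈ 93.9 kt.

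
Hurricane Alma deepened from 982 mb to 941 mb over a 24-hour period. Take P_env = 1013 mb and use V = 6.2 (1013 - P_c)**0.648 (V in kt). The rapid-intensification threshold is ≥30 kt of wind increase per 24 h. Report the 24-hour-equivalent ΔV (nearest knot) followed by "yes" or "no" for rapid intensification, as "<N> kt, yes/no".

42 kt, yes

V₁: ΔP = 31, V ≈ 6.2 × 31^0.648 ≈ 57.38 kt.
V₂: ΔP = 72, V ≈ 6.2 × 72^0.648 ≈ 99.07 kt.
ΔV over 24 h = 41.69 kt → 24 h equivalent = 41.69 × 24/24 ≈ 41.69 kt.
42 kt ≥ 30 kt ⇒ rapid intensification.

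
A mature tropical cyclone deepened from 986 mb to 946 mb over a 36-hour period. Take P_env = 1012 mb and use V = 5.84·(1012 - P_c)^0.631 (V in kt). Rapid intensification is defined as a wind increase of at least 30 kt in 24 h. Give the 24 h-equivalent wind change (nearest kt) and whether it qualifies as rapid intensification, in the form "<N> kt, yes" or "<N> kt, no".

V₁: ΔP = 26, V ≈ 5.84 × 26^0.631 ≈ 45.63 kt.
V₂: ΔP = 66, V ≈ 5.84 × 66^0.631 ≈ 82.14 kt.
ΔV over 36 h = 36.51 kt → 24 h equivalent = 36.51 × 24/36 ≈ 24.34 kt.
24 kt < 30 kt ⇒ not rapid intensification.

24 kt, no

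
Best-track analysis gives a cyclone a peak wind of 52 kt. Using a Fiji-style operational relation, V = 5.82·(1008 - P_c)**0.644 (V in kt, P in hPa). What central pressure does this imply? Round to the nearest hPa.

978 hPa

ΔP = (V / 5.82)^(1/0.644) = (52/5.82)^1.553.
52/5.82 = 8.935; 8.935^1.553 ≈ 29.98 hPa.
P_c = 1008 − 29.98 = 978.02 ≈ 978 hPa.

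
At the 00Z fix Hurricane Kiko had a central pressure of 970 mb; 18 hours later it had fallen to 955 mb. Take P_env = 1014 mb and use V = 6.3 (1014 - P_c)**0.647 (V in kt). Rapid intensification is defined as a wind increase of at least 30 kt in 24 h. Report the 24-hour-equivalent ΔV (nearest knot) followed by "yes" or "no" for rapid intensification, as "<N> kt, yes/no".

20 kt, no

V₁: ΔP = 44, V ≈ 6.3 × 44^0.647 ≈ 72.89 kt.
V₂: ΔP = 59, V ≈ 6.3 × 59^0.647 ≈ 88.12 kt.
ΔV over 18 h = 15.23 kt → 24 h equivalent = 15.23 × 24/18 ≈ 20.31 kt.
20 kt < 30 kt ⇒ not rapid intensification.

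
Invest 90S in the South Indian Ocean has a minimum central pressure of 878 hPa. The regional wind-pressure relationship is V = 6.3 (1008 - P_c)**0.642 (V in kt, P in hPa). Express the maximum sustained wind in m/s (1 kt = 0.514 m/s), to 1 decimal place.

ΔP = 1008 − 878 = 130 hPa.
V ≈ 6.3 × 130^0.642 = 6.3 × 22.759 ≈ 143.381 kt.
143.381 × 0.514 ≈ 73.70 m/s → 73.7 m/s.

73.7 m/s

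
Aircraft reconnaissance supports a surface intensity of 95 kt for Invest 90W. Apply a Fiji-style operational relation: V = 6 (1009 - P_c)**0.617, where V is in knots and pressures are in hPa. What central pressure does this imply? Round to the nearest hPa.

ΔP = (V / 6)^(1/0.617) = (95/6)^1.621.
95/6 = 15.833; 15.833^1.621 ≈ 87.94 hPa.
P_c = 1009 − 87.94 = 921.06 ≈ 921 hPa.

921 hPa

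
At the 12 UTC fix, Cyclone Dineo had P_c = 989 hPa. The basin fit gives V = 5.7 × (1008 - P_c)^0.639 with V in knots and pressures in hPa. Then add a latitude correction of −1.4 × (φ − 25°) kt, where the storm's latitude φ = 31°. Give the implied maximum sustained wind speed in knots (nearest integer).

29 kt

ΔP = 1008 − 989 = 19 hPa.
19^0.639 ≈ 6.563.
V ≈ 5.7 × 6.563 ≈ 37.4 kt.
Latitude correction: −1.4 × (31 − 25) = -8.4 kt.
Corrected V ≈ 29 kt → 29 kt.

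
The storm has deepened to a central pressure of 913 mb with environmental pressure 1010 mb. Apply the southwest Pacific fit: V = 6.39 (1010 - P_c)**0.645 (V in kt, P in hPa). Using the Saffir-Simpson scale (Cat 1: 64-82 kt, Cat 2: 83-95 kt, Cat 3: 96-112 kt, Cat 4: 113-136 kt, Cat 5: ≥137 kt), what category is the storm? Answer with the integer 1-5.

4

ΔP = 1010 − 913 = 97 mb.
V ≈ 6.39 × 97^0.645 = 6.39 × 19.12 ≈ 122 kt.
122 kt falls in the Category 4 band.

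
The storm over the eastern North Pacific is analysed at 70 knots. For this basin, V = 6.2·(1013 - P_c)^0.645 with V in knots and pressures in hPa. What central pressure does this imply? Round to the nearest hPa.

970 hPa

ΔP = (V / 6.2)^(1/0.645) = (70/6.2)^1.550.
70/6.2 = 11.290; 11.290^1.550 ≈ 42.87 hPa.
P_c = 1013 − 42.87 = 970.13 ≈ 970 hPa.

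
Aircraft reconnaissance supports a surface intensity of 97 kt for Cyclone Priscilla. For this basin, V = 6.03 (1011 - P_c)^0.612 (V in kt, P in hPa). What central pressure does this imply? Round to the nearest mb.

917 mb

ΔP = (V / 6.03)^(1/0.612) = (97/6.03)^1.634.
97/6.03 = 16.086; 16.086^1.634 ≈ 93.61 mb.
P_c = 1011 − 93.61 = 917.39 ≈ 917 mb.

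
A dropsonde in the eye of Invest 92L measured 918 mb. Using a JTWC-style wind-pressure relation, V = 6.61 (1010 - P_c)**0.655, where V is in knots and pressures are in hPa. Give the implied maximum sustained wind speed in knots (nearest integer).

ΔP = 1010 − 918 = 92 mb.
92^0.655 ≈ 19.332.
V ≈ 6.61 × 19.332 ≈ 127.8 kt.

128 kt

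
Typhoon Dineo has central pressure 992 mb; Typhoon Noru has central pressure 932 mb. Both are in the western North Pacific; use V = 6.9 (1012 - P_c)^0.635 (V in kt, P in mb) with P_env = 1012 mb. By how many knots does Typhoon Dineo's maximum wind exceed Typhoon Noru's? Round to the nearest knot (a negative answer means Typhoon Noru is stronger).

Typhoon Dineo: ΔP = 20; V ≈ 6.9 × 20^0.635 ≈ 46.24 kt.
Typhoon Noru: ΔP = 80; V ≈ 6.9 × 80^0.635 ≈ 111.51 kt.
Difference ≈ 46.24 − 111.51 = -65.27 → -65 kt.

-65 kt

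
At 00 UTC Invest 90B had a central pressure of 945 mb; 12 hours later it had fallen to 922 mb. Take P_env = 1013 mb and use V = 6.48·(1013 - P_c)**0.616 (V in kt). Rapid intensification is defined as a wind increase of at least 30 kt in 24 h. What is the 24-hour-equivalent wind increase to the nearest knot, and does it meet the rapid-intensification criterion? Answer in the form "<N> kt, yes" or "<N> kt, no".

V₁: ΔP = 68, V ≈ 6.48 × 68^0.616 ≈ 87.18 kt.
V₂: ΔP = 91, V ≈ 6.48 × 91^0.616 ≈ 104.31 kt.
ΔV over 12 h = 17.13 kt → 24 h equivalent = 17.13 × 24/12 ≈ 34.26 kt.
34 kt ≥ 30 kt ⇒ rapid intensification.

34 kt, yes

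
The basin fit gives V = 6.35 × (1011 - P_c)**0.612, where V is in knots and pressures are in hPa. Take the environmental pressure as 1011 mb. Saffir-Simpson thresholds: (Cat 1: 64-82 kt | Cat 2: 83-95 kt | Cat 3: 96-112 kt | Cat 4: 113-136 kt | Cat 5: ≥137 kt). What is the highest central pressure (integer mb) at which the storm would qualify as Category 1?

Category 1 begins at V = 64 kt.
Required ΔP = (64/6.35)^(1/0.612) = 10.079^1.634 ≈ 43.61 mb.
P_c ≤ 1011 − 43.61 = 967.39, so the highest integer P_c is 967 mb.

967 mb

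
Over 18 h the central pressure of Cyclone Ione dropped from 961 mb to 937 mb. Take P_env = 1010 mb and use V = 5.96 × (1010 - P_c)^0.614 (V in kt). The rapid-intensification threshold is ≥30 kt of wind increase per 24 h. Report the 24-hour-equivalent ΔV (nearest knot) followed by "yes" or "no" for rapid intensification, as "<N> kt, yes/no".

V₁: ΔP = 49, V ≈ 5.96 × 49^0.614 ≈ 65.02 kt.
V₂: ΔP = 73, V ≈ 5.96 × 73^0.614 ≈ 83.05 kt.
ΔV over 18 h = 18.03 kt → 24 h equivalent = 18.03 × 24/18 ≈ 24.04 kt.
24 kt < 30 kt ⇒ not rapid intensification.

24 kt, no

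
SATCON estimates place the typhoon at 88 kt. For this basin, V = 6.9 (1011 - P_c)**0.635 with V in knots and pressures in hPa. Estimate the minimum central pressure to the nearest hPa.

956 hPa

ΔP = (V / 6.9)^(1/0.635) = (88/6.9)^1.575.
88/6.9 = 12.754; 12.754^1.575 ≈ 55.10 hPa.
P_c = 1011 − 55.10 = 955.90 ≈ 956 hPa.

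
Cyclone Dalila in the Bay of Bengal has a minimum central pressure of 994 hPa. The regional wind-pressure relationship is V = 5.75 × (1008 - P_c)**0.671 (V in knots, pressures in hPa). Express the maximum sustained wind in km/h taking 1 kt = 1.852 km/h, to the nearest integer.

63 km/h

ΔP = 1008 − 994 = 14 hPa.
V ≈ 5.75 × 14^0.671 = 5.75 × 5.876 ≈ 33.785 kt.
33.785 × 1.852 ≈ 62.57 km/h → 63 km/h.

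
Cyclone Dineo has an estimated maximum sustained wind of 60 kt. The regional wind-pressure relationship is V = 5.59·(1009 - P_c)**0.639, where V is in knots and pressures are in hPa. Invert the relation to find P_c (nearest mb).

968 mb

ΔP = (V / 5.59)^(1/0.639) = (60/5.59)^1.565.
60/5.59 = 10.733; 10.733^1.565 ≈ 41.03 mb.
P_c = 1009 − 41.03 = 967.97 ≈ 968 mb.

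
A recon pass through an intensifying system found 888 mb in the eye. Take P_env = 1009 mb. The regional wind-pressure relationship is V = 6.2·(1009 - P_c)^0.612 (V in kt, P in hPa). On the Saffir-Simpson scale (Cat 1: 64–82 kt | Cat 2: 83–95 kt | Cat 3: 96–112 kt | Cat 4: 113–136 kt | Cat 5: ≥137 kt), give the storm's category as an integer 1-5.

ΔP = 1009 − 888 = 121 mb.
V ≈ 6.2 × 121^0.612 = 6.2 × 18.82 ≈ 117 kt.
117 kt falls in the Category 4 band.

4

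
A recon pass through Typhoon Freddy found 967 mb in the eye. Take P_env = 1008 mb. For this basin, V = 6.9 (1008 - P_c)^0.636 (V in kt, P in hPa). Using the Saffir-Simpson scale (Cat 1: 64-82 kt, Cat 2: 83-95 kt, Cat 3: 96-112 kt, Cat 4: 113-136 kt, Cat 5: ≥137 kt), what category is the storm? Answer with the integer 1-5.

1

ΔP = 1008 − 967 = 41 mb.
V ≈ 6.9 × 41^0.636 = 6.9 × 10.61 ≈ 73 kt.
73 kt falls in the Category 1 band.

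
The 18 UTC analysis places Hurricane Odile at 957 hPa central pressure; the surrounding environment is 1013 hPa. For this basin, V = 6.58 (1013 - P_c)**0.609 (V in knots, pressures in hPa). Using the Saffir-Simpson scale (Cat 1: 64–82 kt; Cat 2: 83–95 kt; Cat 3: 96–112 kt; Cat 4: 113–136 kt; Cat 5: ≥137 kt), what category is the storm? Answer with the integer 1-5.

ΔP = 1013 − 957 = 56 hPa.
V ≈ 6.58 × 56^0.609 = 6.58 × 11.61 ≈ 76 kt.
76 kt falls in the Category 1 band.

1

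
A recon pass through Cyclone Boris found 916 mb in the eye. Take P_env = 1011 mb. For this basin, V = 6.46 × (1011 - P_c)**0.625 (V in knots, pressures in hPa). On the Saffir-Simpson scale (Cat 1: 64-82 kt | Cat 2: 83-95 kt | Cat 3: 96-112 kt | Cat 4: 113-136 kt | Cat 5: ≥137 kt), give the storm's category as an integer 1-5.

3

ΔP = 1011 − 916 = 95 mb.
V ≈ 6.46 × 95^0.625 = 6.46 × 17.22 ≈ 111 kt.
111 kt falls in the Category 3 band.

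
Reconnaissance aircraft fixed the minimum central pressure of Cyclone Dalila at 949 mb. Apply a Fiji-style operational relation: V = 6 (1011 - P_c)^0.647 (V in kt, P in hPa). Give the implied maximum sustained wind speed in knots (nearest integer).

ΔP = 1011 − 949 = 62 mb.
62^0.647 ≈ 14.444.
V ≈ 6 × 14.444 ≈ 86.7 kt.

87 kt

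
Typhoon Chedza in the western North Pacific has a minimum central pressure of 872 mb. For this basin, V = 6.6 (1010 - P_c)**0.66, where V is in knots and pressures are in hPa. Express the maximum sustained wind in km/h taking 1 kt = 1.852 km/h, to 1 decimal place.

ΔP = 1010 − 872 = 138 mb.
V ≈ 6.6 × 138^0.66 = 6.6 × 25.842 ≈ 170.555 kt.
170.555 × 1.852 ≈ 315.87 km/h → 315.9 km/h.

315.9 km/h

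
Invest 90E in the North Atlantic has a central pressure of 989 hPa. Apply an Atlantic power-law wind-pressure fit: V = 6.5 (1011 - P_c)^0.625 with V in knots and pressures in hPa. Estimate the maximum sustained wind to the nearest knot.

ΔP = 1011 − 989 = 22 hPa.
22^0.625 ≈ 6.903.
V ≈ 6.5 × 6.903 ≈ 44.9 kt.

45 kt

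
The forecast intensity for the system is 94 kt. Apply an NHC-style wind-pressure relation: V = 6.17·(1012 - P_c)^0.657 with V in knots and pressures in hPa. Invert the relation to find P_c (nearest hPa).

949 hPa

ΔP = (V / 6.17)^(1/0.657) = (94/6.17)^1.522.
94/6.17 = 15.235; 15.235^1.522 ≈ 63.15 hPa.
P_c = 1012 − 63.15 = 948.85 ≈ 949 hPa.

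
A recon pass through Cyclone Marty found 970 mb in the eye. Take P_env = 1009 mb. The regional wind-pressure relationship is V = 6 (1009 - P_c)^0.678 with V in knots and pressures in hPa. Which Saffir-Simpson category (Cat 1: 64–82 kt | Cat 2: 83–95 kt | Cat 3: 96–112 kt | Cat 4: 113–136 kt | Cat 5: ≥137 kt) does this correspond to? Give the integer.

1

ΔP = 1009 − 970 = 39 mb.
V ≈ 6 × 39^0.678 = 6 × 11.99 ≈ 72 kt.
72 kt falls in the Category 1 band.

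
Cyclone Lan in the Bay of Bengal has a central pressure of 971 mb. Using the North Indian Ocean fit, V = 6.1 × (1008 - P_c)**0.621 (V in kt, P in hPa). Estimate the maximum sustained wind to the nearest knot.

57 kt

ΔP = 1008 − 971 = 37 mb.
37^0.621 ≈ 9.416.
V ≈ 6.1 × 9.416 ≈ 57.4 kt.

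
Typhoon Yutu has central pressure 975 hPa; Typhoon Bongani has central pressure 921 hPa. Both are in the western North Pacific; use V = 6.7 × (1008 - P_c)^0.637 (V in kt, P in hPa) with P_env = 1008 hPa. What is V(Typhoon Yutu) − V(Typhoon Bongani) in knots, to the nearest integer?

-53 kt

Typhoon Yutu: ΔP = 33; V ≈ 6.7 × 33^0.637 ≈ 62.14 kt.
Typhoon Bongani: ΔP = 87; V ≈ 6.7 × 87^0.637 ≈ 115.23 kt.
Difference ≈ 62.14 − 115.23 = -53.09 → -53 kt.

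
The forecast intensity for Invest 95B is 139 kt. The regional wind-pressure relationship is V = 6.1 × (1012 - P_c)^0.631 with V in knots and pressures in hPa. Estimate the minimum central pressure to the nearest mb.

870 mb

ΔP = (V / 6.1)^(1/0.631) = (139/6.1)^1.585.
139/6.1 = 22.787; 22.787^1.585 ≈ 141.79 mb.
P_c = 1012 − 141.79 = 870.21 ≈ 870 mb.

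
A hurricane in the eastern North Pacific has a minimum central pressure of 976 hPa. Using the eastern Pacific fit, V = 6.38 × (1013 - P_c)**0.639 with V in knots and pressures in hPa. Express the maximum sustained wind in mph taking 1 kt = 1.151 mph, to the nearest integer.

ΔP = 1013 − 976 = 37 hPa.
V ≈ 6.38 × 37^0.639 = 6.38 × 10.048 ≈ 64.106 kt.
64.106 × 1.151 ≈ 73.79 mph → 74 mph.

74 mph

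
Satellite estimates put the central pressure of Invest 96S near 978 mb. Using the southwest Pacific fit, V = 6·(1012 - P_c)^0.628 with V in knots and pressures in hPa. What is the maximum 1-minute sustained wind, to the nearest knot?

ΔP = 1012 − 978 = 34 mb.
34^0.628 ≈ 9.157.
V ≈ 6 × 9.157 ≈ 54.9 kt.

55 kt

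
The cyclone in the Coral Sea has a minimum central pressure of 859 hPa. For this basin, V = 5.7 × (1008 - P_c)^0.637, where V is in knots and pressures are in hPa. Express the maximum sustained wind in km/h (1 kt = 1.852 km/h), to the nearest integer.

ΔP = 1008 − 859 = 149 hPa.
V ≈ 5.7 × 149^0.637 = 5.7 × 24.228 ≈ 138.100 kt.
138.100 × 1.852 ≈ 255.76 km/h → 256 km/h.

256 km/h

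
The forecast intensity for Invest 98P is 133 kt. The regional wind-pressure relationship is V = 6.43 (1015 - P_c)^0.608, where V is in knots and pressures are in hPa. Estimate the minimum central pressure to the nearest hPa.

869 hPa

ΔP = (V / 6.43)^(1/0.608) = (133/6.43)^1.645.
133/6.43 = 20.684; 20.684^1.645 ≈ 145.84 hPa.
P_c = 1015 − 145.84 = 869.16 ≈ 869 hPa.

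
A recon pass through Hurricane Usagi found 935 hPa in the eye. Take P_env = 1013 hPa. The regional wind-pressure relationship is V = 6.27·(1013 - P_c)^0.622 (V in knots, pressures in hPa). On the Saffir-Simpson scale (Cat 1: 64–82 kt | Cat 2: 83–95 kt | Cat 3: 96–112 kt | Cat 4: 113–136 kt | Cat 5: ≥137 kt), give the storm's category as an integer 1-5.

2

ΔP = 1013 − 935 = 78 hPa.
V ≈ 6.27 × 78^0.622 = 6.27 × 15.03 ≈ 94 kt.
94 kt falls in the Category 2 band.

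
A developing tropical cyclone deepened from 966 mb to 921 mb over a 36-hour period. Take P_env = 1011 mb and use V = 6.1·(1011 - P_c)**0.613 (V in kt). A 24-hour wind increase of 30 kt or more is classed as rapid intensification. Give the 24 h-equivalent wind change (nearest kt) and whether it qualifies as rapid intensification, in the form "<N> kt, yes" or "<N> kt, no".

V₁: ΔP = 45, V ≈ 6.1 × 45^0.613 ≈ 62.91 kt.
V₂: ΔP = 90, V ≈ 6.1 × 90^0.613 ≈ 96.22 kt.
ΔV over 36 h = 33.31 kt → 24 h equivalent = 33.31 × 24/36 ≈ 22.21 kt.
22 kt < 30 kt ⇒ not rapid intensification.

22 kt, no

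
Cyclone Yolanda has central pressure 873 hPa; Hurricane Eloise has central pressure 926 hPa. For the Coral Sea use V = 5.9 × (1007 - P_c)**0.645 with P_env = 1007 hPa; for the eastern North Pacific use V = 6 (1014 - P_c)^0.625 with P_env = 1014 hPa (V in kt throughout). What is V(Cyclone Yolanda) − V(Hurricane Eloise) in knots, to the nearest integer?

Cyclone Yolanda: ΔP = 134; V ≈ 5.9 × 134^0.645 ≈ 138.94 kt.
Hurricane Eloise: ΔP = 88; V ≈ 6 × 88^0.625 ≈ 98.50 kt.
Difference ≈ 138.94 − 98.50 = 40.44 → 40 kt.

40 kt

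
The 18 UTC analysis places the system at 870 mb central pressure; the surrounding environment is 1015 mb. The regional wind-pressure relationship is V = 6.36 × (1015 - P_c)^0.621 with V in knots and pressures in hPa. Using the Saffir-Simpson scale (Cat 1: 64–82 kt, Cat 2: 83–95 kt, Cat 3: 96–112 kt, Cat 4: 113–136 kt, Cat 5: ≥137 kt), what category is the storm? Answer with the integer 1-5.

ΔP = 1015 − 870 = 145 mb.
V ≈ 6.36 × 145^0.621 = 6.36 × 21.99 ≈ 140 kt.
140 kt falls in the Category 5 band.

5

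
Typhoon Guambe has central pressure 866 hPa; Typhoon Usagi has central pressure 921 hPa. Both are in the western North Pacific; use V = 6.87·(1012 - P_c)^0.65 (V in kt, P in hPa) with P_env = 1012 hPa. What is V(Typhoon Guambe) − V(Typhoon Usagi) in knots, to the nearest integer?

46 kt

Typhoon Guambe: ΔP = 146; V ≈ 6.87 × 146^0.65 ≈ 175.30 kt.
Typhoon Usagi: ΔP = 91; V ≈ 6.87 × 91^0.65 ≈ 128.92 kt.
Difference ≈ 175.30 − 128.92 = 46.38 → 46 kt.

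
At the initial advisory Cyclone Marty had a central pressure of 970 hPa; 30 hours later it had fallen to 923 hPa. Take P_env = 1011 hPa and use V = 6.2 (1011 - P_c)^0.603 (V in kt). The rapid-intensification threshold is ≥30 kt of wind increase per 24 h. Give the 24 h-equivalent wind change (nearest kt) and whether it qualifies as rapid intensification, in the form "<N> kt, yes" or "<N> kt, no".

27 kt, no

V₁: ΔP = 41, V ≈ 6.2 × 41^0.603 ≈ 58.20 kt.
V₂: ΔP = 88, V ≈ 6.2 × 88^0.603 ≈ 92.24 kt.
ΔV over 30 h = 34.04 kt → 24 h equivalent = 34.04 × 24/30 ≈ 27.23 kt.
27 kt < 30 kt ⇒ not rapid intensification.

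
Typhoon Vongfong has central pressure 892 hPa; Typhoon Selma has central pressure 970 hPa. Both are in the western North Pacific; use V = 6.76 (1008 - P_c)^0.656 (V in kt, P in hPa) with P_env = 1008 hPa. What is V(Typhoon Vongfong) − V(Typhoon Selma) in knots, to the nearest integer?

79 kt

Typhoon Vongfong: ΔP = 116; V ≈ 6.76 × 116^0.656 ≈ 152.84 kt.
Typhoon Selma: ΔP = 38; V ≈ 6.76 × 38^0.656 ≈ 73.50 kt.
Difference ≈ 152.84 − 73.50 = 79.34 → 79 kt.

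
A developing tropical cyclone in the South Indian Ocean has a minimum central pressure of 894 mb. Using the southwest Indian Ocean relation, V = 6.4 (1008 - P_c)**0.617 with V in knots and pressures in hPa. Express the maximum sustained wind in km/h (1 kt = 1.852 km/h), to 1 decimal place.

220.3 km/h

ΔP = 1008 − 894 = 114 mb.
V ≈ 6.4 × 114^0.617 = 6.4 × 18.583 ≈ 118.930 kt.
118.930 × 1.852 ≈ 220.26 km/h → 220.3 km/h.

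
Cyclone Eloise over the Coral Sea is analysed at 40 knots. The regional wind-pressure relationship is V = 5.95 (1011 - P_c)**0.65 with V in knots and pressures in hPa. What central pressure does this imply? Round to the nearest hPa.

992 hPa

ΔP = (V / 5.95)^(1/0.65) = (40/5.95)^1.538.
40/5.95 = 6.723; 6.723^1.538 ≈ 18.76 hPa.
P_c = 1011 − 18.76 = 992.24 ≈ 992 hPa.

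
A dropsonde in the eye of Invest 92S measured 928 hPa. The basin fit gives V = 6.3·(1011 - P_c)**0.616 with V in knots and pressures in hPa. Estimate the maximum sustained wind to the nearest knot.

96 kt

ΔP = 1011 − 928 = 83 hPa.
83^0.616 ≈ 15.211.
V ≈ 6.3 × 15.211 ≈ 95.8 kt.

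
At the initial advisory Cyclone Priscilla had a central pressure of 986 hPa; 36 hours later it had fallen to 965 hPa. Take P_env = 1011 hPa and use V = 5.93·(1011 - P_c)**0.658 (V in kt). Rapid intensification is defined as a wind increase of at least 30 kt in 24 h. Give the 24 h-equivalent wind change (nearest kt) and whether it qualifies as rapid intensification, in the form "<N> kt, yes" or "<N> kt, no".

16 kt, no

V₁: ΔP = 25, V ≈ 5.93 × 25^0.658 ≈ 49.31 kt.
V₂: ΔP = 46, V ≈ 5.93 × 46^0.658 ≈ 73.65 kt.
ΔV over 36 h = 24.34 kt → 24 h equivalent = 24.34 × 24/36 ≈ 16.23 kt.
16 kt < 30 kt ⇒ not rapid intensification.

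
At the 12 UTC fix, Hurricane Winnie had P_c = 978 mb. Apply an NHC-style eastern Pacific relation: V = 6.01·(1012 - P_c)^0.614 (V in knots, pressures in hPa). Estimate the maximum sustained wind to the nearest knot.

ΔP = 1012 − 978 = 34 mb.
34^0.614 ≈ 8.716.
V ≈ 6.01 × 8.716 ≈ 52.4 kt.

52 kt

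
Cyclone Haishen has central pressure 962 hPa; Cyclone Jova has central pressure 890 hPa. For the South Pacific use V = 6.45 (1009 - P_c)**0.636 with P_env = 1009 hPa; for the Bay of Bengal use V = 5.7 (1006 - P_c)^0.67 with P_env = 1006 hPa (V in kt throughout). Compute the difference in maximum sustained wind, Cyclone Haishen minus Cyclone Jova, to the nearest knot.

-63 kt

Cyclone Haishen: ΔP = 47; V ≈ 6.45 × 47^0.636 ≈ 74.65 kt.
Cyclone Jova: ΔP = 116; V ≈ 5.7 × 116^0.67 ≈ 137.74 kt.
Difference ≈ 74.65 − 137.74 = -63.09 → -63 kt.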